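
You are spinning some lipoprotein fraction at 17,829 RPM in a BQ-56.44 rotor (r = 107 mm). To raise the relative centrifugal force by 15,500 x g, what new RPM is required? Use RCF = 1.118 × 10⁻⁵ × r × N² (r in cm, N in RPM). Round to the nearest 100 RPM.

N₂ ≈ 21200 RPM

r = 107 mm = 10.7 cm
Current RCF = 1.118 × 10⁻⁵ × 10.7 × (17829)² = 1.118 × 10⁻⁵ × 10.7 × 317,873,241 ≈ 38,025.9 × g
Target RCF = 38,025.9 + 15,500 = 53,525.9 × g
N² = 53,525.9 / (11.9626 × 10⁻⁵) = 447,443,700
N ≈ √447,443,700 ≈ 21,152.9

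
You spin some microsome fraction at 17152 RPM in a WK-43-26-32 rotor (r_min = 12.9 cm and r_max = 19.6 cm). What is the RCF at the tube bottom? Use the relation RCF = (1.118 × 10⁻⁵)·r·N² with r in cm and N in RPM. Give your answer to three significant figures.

≈ 64500 x g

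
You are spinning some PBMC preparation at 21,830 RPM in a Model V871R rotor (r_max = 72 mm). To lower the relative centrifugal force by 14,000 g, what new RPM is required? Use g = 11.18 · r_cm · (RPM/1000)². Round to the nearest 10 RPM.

17400 RPM

r = 72 mm = 7.2 cm
Current RCF = 11.18 × 7.2 × (21.83)² = 11.18 × 7.2 × 476.5489 ≈ 38,360.3 × g
Target RCF = 38,360.3 − 14,000 = 24,360.3 × g
(N/1000)² = 24,360.3 / 80.496 = 302.6275
N = 1000 × √302.6275 ≈ 17,396.2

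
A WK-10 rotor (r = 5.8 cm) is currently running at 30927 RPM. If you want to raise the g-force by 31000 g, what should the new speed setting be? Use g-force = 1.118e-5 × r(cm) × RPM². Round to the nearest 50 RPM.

≈ 37900 RPM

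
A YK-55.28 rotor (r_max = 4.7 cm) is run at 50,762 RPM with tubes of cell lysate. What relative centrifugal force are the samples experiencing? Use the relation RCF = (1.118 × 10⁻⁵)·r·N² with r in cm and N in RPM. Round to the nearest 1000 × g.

RCF ≈ 135000 x g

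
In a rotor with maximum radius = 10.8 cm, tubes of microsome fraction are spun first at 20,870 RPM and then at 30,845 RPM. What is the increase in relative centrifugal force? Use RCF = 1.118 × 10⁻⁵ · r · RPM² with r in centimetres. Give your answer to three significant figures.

RCF₁ = 1.118 × 10⁻⁵ × 10.8 × (20870)² = 1.118 × 10⁻⁵ × 10.8 × 435,556,900 ≈ 52,590.9 × g
RCF₂ = 1.118 × 10⁻⁵ × 10.8 × (30845)² = 1.118 × 10⁻⁵ × 10.8 × 951,414,025 ≈ 114,877.5 × g
Increase = 114,877.5 − 52,590.9 = 62,286.6

≈ 62300 g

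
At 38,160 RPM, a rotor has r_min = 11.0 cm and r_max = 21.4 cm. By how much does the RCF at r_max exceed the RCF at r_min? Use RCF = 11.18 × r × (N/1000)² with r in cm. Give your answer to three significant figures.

≈ 169000 x g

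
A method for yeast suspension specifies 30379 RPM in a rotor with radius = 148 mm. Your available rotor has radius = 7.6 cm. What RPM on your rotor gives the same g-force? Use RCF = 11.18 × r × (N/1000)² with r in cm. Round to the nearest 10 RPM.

Original rotor: r = 148 mm = 14.8 cm
RCF = 11.18 × r × (N/1000)²
RCF_original = 11.18 × 14.8 × (30.379)² = 11.18 × 14.8 × 922.883641 ≈ 152,704 × g
152,704 = 11.18 × 7.6 × (N/1000)²
(N/1000)² = 152,704 / 84.968 = 1797.194
N = 1000 × √1797.194 ≈ 42,393.3

≈ 42390 RPM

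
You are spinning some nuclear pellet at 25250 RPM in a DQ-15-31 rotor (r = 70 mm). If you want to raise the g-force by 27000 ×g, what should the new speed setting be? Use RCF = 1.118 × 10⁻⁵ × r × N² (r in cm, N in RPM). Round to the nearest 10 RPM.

r = 70 mm = 7.0 cm
Current RCF = 1.118 × 10⁻⁵ × 7 × (25250)² = 1.118 × 10⁻⁵ × 7 × 637,562,500 ≈ 49,895.6 × g
Target RCF = 49,895.6 + 27,000 = 76,895.6 × g
N² = 76,895.6 / (7.826 × 10⁻⁵) = 982,565,806
N ≈ √982,565,806 ≈ 31,345.9

≈ 31350 RPM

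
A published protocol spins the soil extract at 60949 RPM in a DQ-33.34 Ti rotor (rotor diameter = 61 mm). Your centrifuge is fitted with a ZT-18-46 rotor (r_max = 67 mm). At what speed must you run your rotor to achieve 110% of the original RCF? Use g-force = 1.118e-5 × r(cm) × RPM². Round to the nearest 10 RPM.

Original rotor: r = 61 mm / 2 = 30.5 mm = 3.05 cm
RCF = 1.118 × 10⁻⁵ × r × N²
RCF_original = 1.118 × 10⁻⁵ × 3.05 × (60949)² = 1.118 × 10⁻⁵ × 3.05 × 3,714,780,601 ≈ 126,670.3 × g
Target RCF = 1.1 × 126,670.3 ≈ 139,337.3 × g
Your rotor: r = 67 mm = 6.7 cm
139,337.3 = 1.118 × 10⁻⁵ × 6.7 × N²
N² = 139,337.3 / (7.4906 × 10⁻⁵) = 1,860,162,070
N ≈ √1,860,162,070 ≈ 43,129.6

43130 RPM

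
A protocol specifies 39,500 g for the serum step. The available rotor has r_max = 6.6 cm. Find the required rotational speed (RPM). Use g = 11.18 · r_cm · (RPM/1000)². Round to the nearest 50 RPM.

39,500 = 11.18 × 6.6 × (N/1000)²
(N/1000)² = 39,500 / 73.788 = 535.3174
N = 1000 × √535.3174 ≈ 23,136.9

N ≈ 23150 RPM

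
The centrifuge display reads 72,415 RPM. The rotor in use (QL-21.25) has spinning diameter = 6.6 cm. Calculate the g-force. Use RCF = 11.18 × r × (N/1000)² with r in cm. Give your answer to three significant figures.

RCF ≈ 193000 g

r = 6.6 / 2 = 3.3 cm
RCF = 11.18 × 3.3 × (72.415)² = 11.18 × 3.3 × 5,243.932225 ≈ 193,469.6 × g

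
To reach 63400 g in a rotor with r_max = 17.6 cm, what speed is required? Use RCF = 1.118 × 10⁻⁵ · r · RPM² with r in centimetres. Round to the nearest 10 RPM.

≈ 17950 RPM

RCF = 1.118 × 10⁻⁵ × r × N²
63,400 = 1.118 × 10⁻⁵ × 17.6 × N²
N² = 63,400 / (19.6768 × 10⁻⁵) = 322,206,863
N ≈ √322,206,863 ≈ 17,950.1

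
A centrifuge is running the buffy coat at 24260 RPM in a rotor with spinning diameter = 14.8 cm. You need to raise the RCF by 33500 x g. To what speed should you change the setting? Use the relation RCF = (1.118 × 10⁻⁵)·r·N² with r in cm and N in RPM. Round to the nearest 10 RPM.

N₂ ≈ 31520 RPM

r = 14.8 / 2 = 7.4 cm
Current RCF = 1.118 × 10⁻⁵ × 7.4 × (24260)² = 1.118 × 10⁻⁵ × 7.4 × 588,547,600 ≈ 48,691.7 × g
Target RCF = 48,691.7 + 33,500 = 82,191.7 × g
N² = 82,191.7 / (8.2732 × 10⁻⁵) = 993,469,274
N ≈ √993,469,274 ≈ 31,519.3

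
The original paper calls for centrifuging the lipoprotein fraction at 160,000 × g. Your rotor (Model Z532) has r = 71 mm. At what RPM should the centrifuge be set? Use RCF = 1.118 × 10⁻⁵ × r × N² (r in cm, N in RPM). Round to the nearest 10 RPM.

r = 71 mm = 7.1 cm
RCF = 1.118 × 10⁻⁵ × r × N²
160,000 = 1.118 × 10⁻⁵ × 7.1 × N²
N² = 160,000 / (7.9378 × 10⁻⁵) = 2,015,671,849
N ≈ √2,015,671,849 ≈ 44,896.2

N ≈ 44900 RPM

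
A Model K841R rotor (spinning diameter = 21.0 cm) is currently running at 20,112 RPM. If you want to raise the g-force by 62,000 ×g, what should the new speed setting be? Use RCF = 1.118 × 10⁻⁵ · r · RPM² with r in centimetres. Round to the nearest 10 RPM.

r = 21.0 / 2 = 10.5 cm
Current RCF = 1.118 × 10⁻⁵ × 10.5 × (20112)² = 1.118 × 10⁻⁵ × 10.5 × 404,492,544 ≈ 47,483.4 × g
Target RCF = 47,483.4 + 62,000 = 109,483.4 × g
N² = 109,483.4 / (11.739 × 10⁻⁵) = 932,646,733
N ≈ √932,646,733 ≈ 30,539.3

30540 RPM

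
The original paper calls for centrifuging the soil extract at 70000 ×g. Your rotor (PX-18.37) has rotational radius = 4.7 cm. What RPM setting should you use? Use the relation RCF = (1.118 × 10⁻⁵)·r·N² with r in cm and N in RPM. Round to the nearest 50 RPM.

70,000 = 1.118 × 10⁻⁵ × 4.7 × N²
N² = 70,000 / (5.2546 × 10⁻⁵) = 1,332,166,102
N ≈ √1,332,166,102 ≈ 36,498.9

N ≈ 36500 RPM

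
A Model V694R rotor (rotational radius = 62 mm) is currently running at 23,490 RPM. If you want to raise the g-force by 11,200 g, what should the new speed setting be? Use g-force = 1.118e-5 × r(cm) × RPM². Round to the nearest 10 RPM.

≈ 26710 RPM

r = 62 mm = 6.2 cm
Current RCF = 1.118 × 10⁻⁵ × 6.2 × (23490)² = 1.118 × 10⁻⁵ × 6.2 × 551,780,100 ≈ 38,247.2 × g
Target RCF = 38,247.2 + 11,200 = 49,447.2 × g
N² = 49,447.2 / (6.9316 × 10⁻⁵) = 713,359,109
N ≈ √713,359,109 ≈ 26,708.8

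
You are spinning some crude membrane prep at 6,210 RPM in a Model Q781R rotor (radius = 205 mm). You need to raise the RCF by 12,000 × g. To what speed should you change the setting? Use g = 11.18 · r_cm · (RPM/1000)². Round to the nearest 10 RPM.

r = 205 mm = 20.5 cm
Current RCF = 11.18 × 20.5 × (6.21)² = 11.18 × 20.5 × 38.5641 ≈ 8,838.5 × g
Target RCF = 8,838.5 + 12,000 = 20,838.5 × g
(N/1000)² = 20,838.5 / 229.19 = 90.92238
N = 1000 × √90.92238 ≈ 9,535.3

N₂ ≈ 9540 RPM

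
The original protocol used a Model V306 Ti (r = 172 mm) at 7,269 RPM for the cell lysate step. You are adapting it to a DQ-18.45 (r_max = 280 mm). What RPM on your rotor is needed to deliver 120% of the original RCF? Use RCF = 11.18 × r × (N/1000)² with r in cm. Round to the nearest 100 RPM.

6200 RPM

Original rotor: r = 172 mm = 17.2 cm
RCF_original = 11.18 × 17.2 × (7.269)² = 11.18 × 17.2 × 52.838361 ≈ 10,160.6 × g
Target RCF = 1.2 × 10,160.6 ≈ 12,192.7 × g
Your rotor: r = 280 mm = 28.0 cm
12,192.7 = 11.18 × 28 × (N/1000)²
(N/1000)² = 12,192.7 / 313.04 = 38.94934
N = 1000 × √38.94934 ≈ 6,240.9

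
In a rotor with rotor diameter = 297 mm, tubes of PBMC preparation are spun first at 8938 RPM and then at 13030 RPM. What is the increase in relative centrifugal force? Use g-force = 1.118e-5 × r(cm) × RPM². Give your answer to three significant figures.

14900 × g

r = 297 mm / 2 = 148.5 mm = 14.85 cm
RCF₁ = 1.118 × 10⁻⁵ × 14.85 × (8938)² = 1.118 × 10⁻⁵ × 14.85 × 79,887,844 ≈ 13,263.2 × g
RCF₂ = 1.118 × 10⁻⁵ × 14.85 × (13030)² = 1.118 × 10⁻⁵ × 14.85 × 169,780,900 ≈ 28,187.5 × g
Increase = 28,187.5 − 13,263.2 = 14,924.3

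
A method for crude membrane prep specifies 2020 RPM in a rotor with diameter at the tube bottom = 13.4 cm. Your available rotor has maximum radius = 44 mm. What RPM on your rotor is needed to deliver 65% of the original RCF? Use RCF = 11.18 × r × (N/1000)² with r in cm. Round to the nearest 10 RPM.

≈ 2010 RPM

Original rotor: r = 13.4 / 2 = 6.7 cm
RCF_original = 11.18 × 6.7 × (2.02)² = 11.18 × 6.7 × 4.0804 ≈ 305.6 × g
Target RCF = 0.65 × 305.6 ≈ 198.6 × g
Your rotor: r = 44 mm = 4.4 cm
198.6 = 11.18 × 4.4 × (N/1000)²
(N/1000)² = 198.6 / 49.192 = 4.037242
N = 1000 × √4.037242 ≈ 2,009.3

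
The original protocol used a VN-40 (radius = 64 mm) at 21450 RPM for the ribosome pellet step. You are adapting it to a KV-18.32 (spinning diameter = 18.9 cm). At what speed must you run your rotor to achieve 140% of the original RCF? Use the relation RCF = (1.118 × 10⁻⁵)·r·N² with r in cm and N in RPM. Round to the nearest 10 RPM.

Original rotor: r = 64 mm = 6.4 cm
RCF_original = 1.118 × 10⁻⁵ × 6.4 × (21450)² = 1.118 × 10⁻⁵ × 6.4 × 460,102,500 ≈ 32,921.3 × g
Target RCF = 1.4 × 32,921.3 ≈ 46,089.8 × g
Your rotor: r = 18.9 / 2 = 9.45 cm
46,089.8 = 1.118 × 10⁻⁵ × 9.45 × N²
N² = 46,089.8 / (10.5651 × 10⁻⁵) = 436,245,753
N ≈ √436,245,753 ≈ 20,886.5

20890 RPM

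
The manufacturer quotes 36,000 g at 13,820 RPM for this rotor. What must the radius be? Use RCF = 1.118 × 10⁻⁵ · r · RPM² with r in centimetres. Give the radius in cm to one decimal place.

36000 = 1.118 × 10⁻⁵ × r × (13820)²
r = 36000 / (1.118 × 10⁻⁵ × 190,992,400) = 36000 / 2135.295 ≈ 16.859 cm

≈ 16.9 cm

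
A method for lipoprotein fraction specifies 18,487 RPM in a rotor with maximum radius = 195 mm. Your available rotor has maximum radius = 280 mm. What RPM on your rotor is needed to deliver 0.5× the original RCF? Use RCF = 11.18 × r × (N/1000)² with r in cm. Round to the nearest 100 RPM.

Original rotor: r = 195 mm = 19.5 cm
RCF_original = 11.18 × 19.5 × (18.487)² = 11.18 × 19.5 × 341.769169 ≈ 74,509.1 × g
Target RCF = 0.5 × 74,509.1 ≈ 37,254.6 × g
Your rotor: r = 280 mm = 28.0 cm
37,254.6 = 11.18 × 28 × (N/1000)²
(N/1000)² = 37,254.6 / 313.04 = 119.0091
N = 1000 × √119.0091 ≈ 10,909.1

≈ 10900 RPM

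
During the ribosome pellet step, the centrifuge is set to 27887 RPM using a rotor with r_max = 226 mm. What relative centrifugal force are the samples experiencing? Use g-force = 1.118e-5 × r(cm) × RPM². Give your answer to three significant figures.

r = 226 mm = 22.6 cm
RCF = 1.118 × 10⁻⁵ × 22.6 × (27887)² = 1.118 × 10⁻⁵ × 22.6 × 777,684,769 ≈ 196,496.1 × g

196000 g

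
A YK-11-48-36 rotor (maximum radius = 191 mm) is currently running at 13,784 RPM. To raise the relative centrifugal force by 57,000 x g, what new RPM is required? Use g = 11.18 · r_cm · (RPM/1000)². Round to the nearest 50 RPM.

21400 RPM

r = 191 mm = 19.1 cm
Current RCF = 11.18 × 19.1 × (13.784)² = 11.18 × 19.1 × 189.998656 ≈ 40,571.9 × g
Target RCF = 40,571.9 + 57,000 = 97,571.9 × g
(N/1000)² = 97,571.9 / 213.538 = 456.9299
N = 1000 × √456.9299 ≈ 21,375.9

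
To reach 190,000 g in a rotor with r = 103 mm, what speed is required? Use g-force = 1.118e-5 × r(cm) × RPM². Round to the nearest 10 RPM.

N ≈ 40620 RPM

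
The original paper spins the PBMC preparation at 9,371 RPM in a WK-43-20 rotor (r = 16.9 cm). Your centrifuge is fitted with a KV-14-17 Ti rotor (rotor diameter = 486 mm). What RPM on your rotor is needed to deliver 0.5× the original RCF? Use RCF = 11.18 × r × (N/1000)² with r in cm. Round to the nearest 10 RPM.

RCF_original = 11.18 × 16.9 × (9.371)² = 11.18 × 16.9 × 87.815641 ≈ 16,592.1 × g
Target RCF = 0.5 × 16,592.1 ≈ 8,296 × g
Your rotor: r = 486 mm / 2 = 243 mm = 24.3 cm
8,296 = 11.18 × 24.3 × (N/1000)²
(N/1000)² = 8,296 / 271.674 = 30.5366
N = 1000 × √30.5366 ≈ 5,526.0

≈ 5530 RPM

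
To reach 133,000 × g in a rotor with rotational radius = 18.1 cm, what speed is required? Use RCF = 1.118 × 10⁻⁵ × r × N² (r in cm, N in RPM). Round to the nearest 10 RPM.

25640 RPM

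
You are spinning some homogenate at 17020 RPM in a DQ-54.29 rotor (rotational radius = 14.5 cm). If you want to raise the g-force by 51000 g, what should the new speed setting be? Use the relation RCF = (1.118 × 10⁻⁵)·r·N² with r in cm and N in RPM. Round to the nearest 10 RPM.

24580 RPM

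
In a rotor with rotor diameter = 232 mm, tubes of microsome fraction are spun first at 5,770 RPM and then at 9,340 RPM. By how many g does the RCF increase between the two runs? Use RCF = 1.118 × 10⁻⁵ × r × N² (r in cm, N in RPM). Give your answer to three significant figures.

r = 232 mm / 2 = 116 mm = 11.6 cm
RCF₁ = 1.118 × 10⁻⁵ × 11.6 × (5770)² = 1.118 × 10⁻⁵ × 11.6 × 33,292,900 ≈ 4,317.7 × g
RCF₂ = 1.118 × 10⁻⁵ × 11.6 × (9340)² = 1.118 × 10⁻⁵ × 11.6 × 87,235,600 ≈ 11,313.4 × g
Increase = 11,313.4 − 4,317.7 = 6,995.7

7000 g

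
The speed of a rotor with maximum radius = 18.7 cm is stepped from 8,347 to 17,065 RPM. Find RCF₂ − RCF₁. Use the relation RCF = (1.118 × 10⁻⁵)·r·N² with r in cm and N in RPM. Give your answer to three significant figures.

RCF₁ = 1.118 × 10⁻⁵ × 18.7 × (8347)² = 1.118 × 10⁻⁵ × 18.7 × 69,672,409 ≈ 14,566.1 × g
RCF₂ = 1.118 × 10⁻⁵ × 18.7 × (17065)² = 1.118 × 10⁻⁵ × 18.7 × 291,214,225 ≈ 60,883 × g
Increase = 60,883 − 14,566.1 = 46,316.9

≈ 46300 g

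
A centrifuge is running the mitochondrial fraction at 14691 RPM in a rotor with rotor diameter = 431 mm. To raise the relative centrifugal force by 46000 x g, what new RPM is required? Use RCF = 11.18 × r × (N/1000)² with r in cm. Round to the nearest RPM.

20168 RPM

r = 431 mm / 2 = 215.5 mm = 21.55 cm
Current RCF = 11.18 × 21.55 × (14.691)² = 11.18 × 21.55 × 215.825481 ≈ 51,998.6 × g
Target RCF = 51,998.6 + 46,000 = 97,998.6 × g
(N/1000)² = 97,998.6 / 240.929 = 406.753
N = 1000 × √406.753 ≈ 20,168.1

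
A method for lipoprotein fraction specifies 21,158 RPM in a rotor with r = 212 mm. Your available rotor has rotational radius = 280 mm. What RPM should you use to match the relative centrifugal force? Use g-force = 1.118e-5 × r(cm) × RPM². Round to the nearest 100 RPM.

Original rotor: r = 212 mm = 21.2 cm
RCF_original = 1.118 × 10⁻⁵ × 21.2 × (21158)² = 1.118 × 10⁻⁵ × 21.2 × 447,660,964 ≈ 106,102.8 × g
Your rotor: r = 280 mm = 28.0 cm
106,102.8 = 1.118 × 10⁻⁵ × 28 × N²
N² = 106,102.8 / (31.304 × 10⁻⁵) = 338,943,266
N ≈ √338,943,266 ≈ 18,410.4

18400 RPM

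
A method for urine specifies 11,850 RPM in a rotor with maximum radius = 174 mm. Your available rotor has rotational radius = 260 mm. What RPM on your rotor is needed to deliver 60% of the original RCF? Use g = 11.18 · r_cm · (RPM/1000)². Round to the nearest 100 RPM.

Original rotor: r = 174 mm = 17.4 cm
RCF = 11.18 × r × (N/1000)²
RCF_original = 11.18 × 17.4 × (11.85)² = 11.18 × 17.4 × 140.4225 ≈ 27,316.7 × g
Target RCF = 0.6 × 27,316.7 ≈ 16,390 × g
Your rotor: r = 260 mm = 26.0 cm
16,390 = 11.18 × 26 × (N/1000)²
(N/1000)² = 16,390 / 290.68 = 56.38503
N = 1000 × √56.38503 ≈ 7,509.0

7500 RPM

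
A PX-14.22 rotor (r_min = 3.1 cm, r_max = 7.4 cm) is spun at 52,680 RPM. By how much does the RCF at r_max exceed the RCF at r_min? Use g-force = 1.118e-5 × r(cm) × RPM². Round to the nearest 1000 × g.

ΔRCF = 1.118 × 10⁻⁵ × (r_max − r_min) × N² = 1.118 × 10⁻⁵ × 4.3 × 2,775,182,400 ≈ 133,414.1

133000 g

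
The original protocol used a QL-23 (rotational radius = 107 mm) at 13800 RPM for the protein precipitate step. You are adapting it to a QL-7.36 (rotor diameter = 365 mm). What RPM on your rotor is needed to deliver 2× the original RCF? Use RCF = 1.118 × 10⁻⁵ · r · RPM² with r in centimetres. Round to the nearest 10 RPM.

Original rotor: r = 107 mm = 10.7 cm
RCF_original = 1.118 × 10⁻⁵ × 10.7 × (13800)² = 1.118 × 10⁻⁵ × 10.7 × 190,440,000 ≈ 22,781.6 × g
Target RCF = 2 × 22,781.6 ≈ 45,563.2 × g
Your rotor: r = 365 mm / 2 = 182.5 mm = 18.25 cm
45,563.2 = 1.118 × 10⁻⁵ × 18.25 × N²
N² = 45,563.2 / (20.4035 × 10⁻⁵) = 223,310,706
N ≈ √223,310,706 ≈ 14,943.6

≈ 14940 RPM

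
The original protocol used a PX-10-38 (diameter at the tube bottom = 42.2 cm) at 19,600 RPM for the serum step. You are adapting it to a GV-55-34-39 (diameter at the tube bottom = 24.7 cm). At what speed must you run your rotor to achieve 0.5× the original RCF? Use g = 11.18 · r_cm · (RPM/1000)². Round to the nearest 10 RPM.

Original rotor: r = 42.2 / 2 = 21.1 cm
RCF_original = 11.18 × 21.1 × (19.6)² = 11.18 × 21.1 × 384.16 ≈ 90,622.6 × g
Target RCF = 0.5 × 90,622.6 ≈ 45,311.3 × g
Your rotor: r = 24.7 / 2 = 12.35 cm
45,311.3 = 11.18 × 12.35 × (N/1000)²
(N/1000)² = 45,311.3 / 138.073 = 328.1692
N = 1000 × √328.1692 ≈ 18,115.4

18120 RPM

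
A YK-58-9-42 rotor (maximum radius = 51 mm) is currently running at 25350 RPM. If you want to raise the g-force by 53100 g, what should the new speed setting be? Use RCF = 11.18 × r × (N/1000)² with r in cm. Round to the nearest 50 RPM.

r = 51 mm = 5.1 cm
Current RCF = 11.18 × 5.1 × (25.35)² = 11.18 × 5.1 × 642.6225 ≈ 36,641 × g
Target RCF = 36,641 + 53,100 = 89,741 × g
(N/1000)² = 89,741 / 57.018 = 1573.906
N = 1000 × √1573.906 ≈ 39,672.5

N₂ ≈ 39650 RPM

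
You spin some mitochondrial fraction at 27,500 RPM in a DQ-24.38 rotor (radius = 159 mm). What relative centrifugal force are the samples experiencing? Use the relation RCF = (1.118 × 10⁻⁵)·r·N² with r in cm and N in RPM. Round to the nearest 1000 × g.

RCF ≈ 134000 × g

r = 159 mm = 15.9 cm
RCF = 1.118 × 10⁻⁵ × 15.9 × (27500)² = 1.118 × 10⁻⁵ × 15.9 × 756,250,000 ≈ 134,432.5 × g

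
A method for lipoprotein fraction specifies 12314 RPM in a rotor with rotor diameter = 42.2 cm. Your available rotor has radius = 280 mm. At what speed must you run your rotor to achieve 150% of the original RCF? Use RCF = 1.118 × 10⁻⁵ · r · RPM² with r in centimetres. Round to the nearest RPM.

Original rotor: r = 42.2 / 2 = 21.1 cm
RCF = 1.118 × 10⁻⁵ × r × N²
RCF_original = 1.118 × 10⁻⁵ × 21.1 × (12314)² = 1.118 × 10⁻⁵ × 21.1 × 151,634,596 ≈ 35,770.3 × g
Target RCF = 1.5 × 35,770.3 ≈ 53,655.5 × g
Your rotor: r = 280 mm = 28.0 cm
53,655.5 = 1.118 × 10⁻⁵ × 28 × N²
N² = 53,655.5 / (31.304 × 10⁻⁵) = 171,401,418
N ≈ √171,401,418 ≈ 13,092.0

13092 RPM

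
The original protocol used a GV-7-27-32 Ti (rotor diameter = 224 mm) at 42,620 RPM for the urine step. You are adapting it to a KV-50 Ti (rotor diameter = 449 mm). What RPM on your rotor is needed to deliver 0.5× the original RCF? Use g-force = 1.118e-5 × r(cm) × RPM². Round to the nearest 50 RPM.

Original rotor: r = 224 mm / 2 = 112 mm = 11.2 cm
RCF_original = 1.118 × 10⁻⁵ × 11.2 × (42620)² = 1.118 × 10⁻⁵ × 11.2 × 1,816,464,400 ≈ 227,450.4 × g
Target RCF = 0.5 × 227,450.4 ≈ 113,725.2 × g
Your rotor: r = 449 mm / 2 = 224.5 mm = 22.45 cm
113,725.2 = 1.118 × 10⁻⁵ × 22.45 × N²
N² = 113,725.2 / (25.0991 × 10⁻⁵) = 453,104,693
N ≈ √453,104,693 ≈ 21,286.3

≈ 21300 RPM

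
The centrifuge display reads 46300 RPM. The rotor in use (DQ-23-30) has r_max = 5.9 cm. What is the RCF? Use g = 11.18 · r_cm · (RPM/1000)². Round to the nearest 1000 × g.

RCF = 11.18 × r × (N/1000)²
RCF = 11.18 × 5.9 × (46.3)² = 11.18 × 5.9 × 2,143.69 ≈ 141,402.1 × g

141000 g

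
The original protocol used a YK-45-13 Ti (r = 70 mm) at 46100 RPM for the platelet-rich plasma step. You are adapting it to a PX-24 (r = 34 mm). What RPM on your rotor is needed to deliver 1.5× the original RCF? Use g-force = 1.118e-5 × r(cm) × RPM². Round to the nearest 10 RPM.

Original rotor: r = 70 mm = 7.0 cm
RCF_original = 1.118 × 10⁻⁵ × 7 × (46100)² = 1.118 × 10⁻⁵ × 7 × 2,125,210,000 ≈ 166,318.9 × g
Target RCF = 1.5 × 166,318.9 ≈ 249,478.3 × g
Your rotor: r = 34 mm = 3.4 cm
249,478.3 = 1.118 × 10⁻⁵ × 3.4 × N²
N² = 249,478.3 / (3.8012 × 10⁻⁵) = 6,563,145,849
N ≈ √6,563,145,849 ≈ 81,013.2

≈ 81010 RPM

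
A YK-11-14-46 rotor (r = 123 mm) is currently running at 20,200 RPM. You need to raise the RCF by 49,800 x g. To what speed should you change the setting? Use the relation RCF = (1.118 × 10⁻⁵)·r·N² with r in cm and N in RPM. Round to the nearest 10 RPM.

r = 123 mm = 12.3 cm
Current RCF = 1.118 × 10⁻⁵ × 12.3 × (20200)² = 1.118 × 10⁻⁵ × 12.3 × 408,040,000 ≈ 56,111.2 × g
Target RCF = 56,111.2 + 49,800 = 105,911.2 × g
N² = 105,911.2 / (13.7514 × 10⁻⁵) = 770,184,854
N ≈ √770,184,854 ≈ 27,752.2

27750 RPM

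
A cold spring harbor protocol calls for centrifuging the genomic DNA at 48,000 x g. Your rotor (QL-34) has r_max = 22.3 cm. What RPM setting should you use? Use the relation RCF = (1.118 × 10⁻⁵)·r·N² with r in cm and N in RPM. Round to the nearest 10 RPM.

48,000 = 1.118 × 10⁻⁵ × 22.3 × N²
N² = 48,000 / (24.9314 × 10⁻⁵) = 192,528,298
N ≈ √192,528,298 ≈ 13,875.5

N ≈ 13880 RPM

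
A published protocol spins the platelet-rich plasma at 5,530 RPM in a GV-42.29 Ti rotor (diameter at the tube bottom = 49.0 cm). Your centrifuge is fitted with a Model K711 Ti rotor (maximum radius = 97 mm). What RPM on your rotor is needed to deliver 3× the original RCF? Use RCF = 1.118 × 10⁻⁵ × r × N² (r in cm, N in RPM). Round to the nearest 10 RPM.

15220 RPM

Original rotor: r = 49.0 / 2 = 24.5 cm
RCF = 1.118 × 10⁻⁵ × r × N²
RCF_original = 1.118 × 10⁻⁵ × 24.5 × (5530)² = 1.118 × 10⁻⁵ × 24.5 × 30,580,900 ≈ 8,376.4 × g
Target RCF = 3 × 8,376.4 ≈ 25,129.2 × g
Your rotor: r = 97 mm = 9.7 cm
25,129.2 = 1.118 × 10⁻⁵ × 9.7 × N²
N² = 25,129.2 / (10.8446 × 10⁻⁵) = 231,720,856
N ≈ √231,720,856 ≈ 15,222.4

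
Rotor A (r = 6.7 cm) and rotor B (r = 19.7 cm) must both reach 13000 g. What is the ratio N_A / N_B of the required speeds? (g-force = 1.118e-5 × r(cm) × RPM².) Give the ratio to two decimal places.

1.71

At fixed RCF, N ∝ 1/√r, so N_A/N_B = √(r_B/r_A) = √(19.7/6.7) = √2.940299 = 1.7147.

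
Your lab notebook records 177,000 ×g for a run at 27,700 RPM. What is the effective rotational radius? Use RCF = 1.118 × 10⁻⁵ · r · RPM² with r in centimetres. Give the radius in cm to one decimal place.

RCF = 1.118 × 10⁻⁵ × r × N²
177000 = 1.118 × 10⁻⁵ × r × (27700)²
r = 177000 / (1.118 × 10⁻⁵ × 767,290,000) = 177000 / 8578.302 ≈ 20.633 cm

20.6 cm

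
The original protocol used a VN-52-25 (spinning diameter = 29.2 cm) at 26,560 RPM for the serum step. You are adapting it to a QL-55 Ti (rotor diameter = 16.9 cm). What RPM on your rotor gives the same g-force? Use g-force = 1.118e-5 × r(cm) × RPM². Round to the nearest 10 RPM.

Original rotor: r = 29.2 / 2 = 14.6 cm
RCF_original = 1.118 × 10⁻⁵ × 14.6 × (26560)² = 1.118 × 10⁻⁵ × 14.6 × 705,433,600 ≈ 115,146.5 × g
Your rotor: r = 16.9 / 2 = 8.45 cm
115,146.5 = 1.118 × 10⁻⁵ × 8.45 × N²
N² = 115,146.5 / (9.4471 × 10⁻⁵) = 1,218,855,522
N ≈ √1,218,855,522 ≈ 34,912.1

34910 RPM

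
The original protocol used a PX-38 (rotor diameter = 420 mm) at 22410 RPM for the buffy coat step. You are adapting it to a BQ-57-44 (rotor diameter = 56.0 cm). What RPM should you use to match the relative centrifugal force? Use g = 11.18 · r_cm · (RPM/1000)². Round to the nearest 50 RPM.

19400 RPM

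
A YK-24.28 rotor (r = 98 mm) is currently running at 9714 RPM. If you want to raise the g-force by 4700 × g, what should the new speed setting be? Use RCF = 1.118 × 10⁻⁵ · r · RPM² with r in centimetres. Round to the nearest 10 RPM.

≈ 11720 RPM

r = 98 mm = 9.8 cm
Current RCF = 1.118 × 10⁻⁵ × 9.8 × (9714)² = 1.118 × 10⁻⁵ × 9.8 × 94,361,796 ≈ 10,338.7 × g
Target RCF = 10,338.7 + 4,700 = 15,038.7 × g
N² = 15,038.7 / (10.9564 × 10⁻⁵) = 137,259,501
N ≈ √137,259,501 ≈ 11,715.8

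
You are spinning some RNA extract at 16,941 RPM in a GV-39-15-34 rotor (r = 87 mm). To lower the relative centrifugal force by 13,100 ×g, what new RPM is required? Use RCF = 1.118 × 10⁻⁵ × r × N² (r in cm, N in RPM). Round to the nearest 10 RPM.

r = 87 mm = 8.7 cm
Current RCF = 1.118 × 10⁻⁵ × 8.7 × (16941)² = 1.118 × 10⁻⁵ × 8.7 × 286,997,481 ≈ 27,915.1 × g
Target RCF = 27,915.1 − 13,100 = 14,815.1 × g
N² = 14,815.1 / (9.7266 × 10⁻⁵) = 152,315,300
N ≈ √152,315,300 ≈ 12,341.6

≈ 12340 RPM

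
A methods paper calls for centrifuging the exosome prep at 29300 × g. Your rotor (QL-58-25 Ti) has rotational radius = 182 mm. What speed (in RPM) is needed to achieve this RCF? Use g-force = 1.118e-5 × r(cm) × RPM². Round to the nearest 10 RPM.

N ≈ 12000 RPM

r = 182 mm = 18.2 cm
29,300 = 1.118 × 10⁻⁵ × 18.2 × N²
N² = 29,300 / (20.3476 × 10⁻⁵) = 143,997,326
N ≈ √143,997,326 ≈ 11,999.9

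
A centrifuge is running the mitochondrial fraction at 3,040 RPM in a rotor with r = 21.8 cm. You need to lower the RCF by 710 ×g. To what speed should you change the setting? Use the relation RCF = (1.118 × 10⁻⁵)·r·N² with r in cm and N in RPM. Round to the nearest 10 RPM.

N₂ ≈ 2520 RPM

Current RCF = 1.118 × 10⁻⁵ × 21.8 × (3040)² = 1.118 × 10⁻⁵ × 21.8 × 9,241,600 ≈ 2,252.4 × g
Target RCF = 2,252.4 − 710 = 1,542.4 × g
N² = 1,542.4 / (24.3724 × 10⁻⁵) = 6,328,470
N ≈ √6,328,470 ≈ 2,515.6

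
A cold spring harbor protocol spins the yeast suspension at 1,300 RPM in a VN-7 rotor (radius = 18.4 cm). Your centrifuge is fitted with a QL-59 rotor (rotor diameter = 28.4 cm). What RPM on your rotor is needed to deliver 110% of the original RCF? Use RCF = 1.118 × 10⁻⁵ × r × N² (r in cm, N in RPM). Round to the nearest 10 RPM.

RCF = 1.118 × 10⁻⁵ × r × N²
RCF_original = 1.118 × 10⁻⁵ × 18.4 × (1300)² = 1.118 × 10⁻⁵ × 18.4 × 1,690,000 ≈ 347.7 × g
Target RCF = 1.1 × 347.7 ≈ 382.5 × g
Your rotor: r = 28.4 / 2 = 14.2 cm
382.5 = 1.118 × 10⁻⁵ × 14.2 × N²
N² = 382.5 / (15.8756 × 10⁻⁵) = 2,409,358
N ≈ √2,409,358 ≈ 1,552.2

1550 RPM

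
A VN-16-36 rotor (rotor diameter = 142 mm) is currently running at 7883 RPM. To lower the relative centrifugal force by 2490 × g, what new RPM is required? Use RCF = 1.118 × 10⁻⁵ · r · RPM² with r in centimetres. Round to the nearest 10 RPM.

5550 RPM

r = 142 mm / 2 = 71 mm = 7.1 cm
Current RCF = 1.118 × 10⁻⁵ × 7.1 × (7883)² = 1.118 × 10⁻⁵ × 7.1 × 62,141,689 ≈ 4,932.7 × g
Target RCF = 4,932.7 − 2,490 = 2,442.7 × g
N² = 2,442.7 / (7.9378 × 10⁻⁵) = 30,773,010
N ≈ √30,773,010 ≈ 5,547.3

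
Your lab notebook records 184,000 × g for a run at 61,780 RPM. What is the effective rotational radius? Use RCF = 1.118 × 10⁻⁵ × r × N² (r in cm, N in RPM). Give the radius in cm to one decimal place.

RCF = 1.118 × 10⁻⁵ × r × N²
184000 = 1.118 × 10⁻⁵ × r × (61780)²
r = 184000 / (1.118 × 10⁻⁵ × 3,816,768,400) = 184000 / 42671.47 ≈ 4.312 cm

≈ 4.3 cm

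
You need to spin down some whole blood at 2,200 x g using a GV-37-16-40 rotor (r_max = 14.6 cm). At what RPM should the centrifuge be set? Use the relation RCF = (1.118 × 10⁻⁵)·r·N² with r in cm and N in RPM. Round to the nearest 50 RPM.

3650 RPM

RCF = 1.118 × 10⁻⁵ × r × N²
2,200 = 1.118 × 10⁻⁵ × 14.6 × N²
N² = 2,200 / (16.3228 × 10⁻⁵) = 13,478,080
N ≈ √13,478,080 ≈ 3,671.3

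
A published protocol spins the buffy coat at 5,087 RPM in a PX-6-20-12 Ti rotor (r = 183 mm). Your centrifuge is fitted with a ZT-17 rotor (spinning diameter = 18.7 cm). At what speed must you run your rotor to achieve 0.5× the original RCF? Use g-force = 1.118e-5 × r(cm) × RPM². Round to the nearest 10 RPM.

Original rotor: r = 183 mm = 18.3 cm
RCF = 1.118 × 10⁻⁵ × r × N²
RCF_original = 1.118 × 10⁻⁵ × 18.3 × (5087)² = 1.118 × 10⁻⁵ × 18.3 × 25,877,569 ≈ 5,294.4 × g
Target RCF = 0.5 × 5,294.4 ≈ 2,647.2 × g
Your rotor: r = 18.7 / 2 = 9.35 cm
2,647.2 = 1.118 × 10⁻⁵ × 9.35 × N²
N² = 2,647.2 / (10.4533 × 10⁻⁵) = 25,324,060
N ≈ √25,324,060 ≈ 5,032.3

5030 RPM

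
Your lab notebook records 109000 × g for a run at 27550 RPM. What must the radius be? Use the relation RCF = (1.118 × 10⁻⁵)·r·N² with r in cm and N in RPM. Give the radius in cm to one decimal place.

RCF = 1.118 × 10⁻⁵ × r × N²
109000 = 1.118 × 10⁻⁵ × r × (27550)²
r = 109000 / (1.118 × 10⁻⁵ × 759,002,500) = 109000 / 8485.648 ≈ 12.845 cm

12.8 cm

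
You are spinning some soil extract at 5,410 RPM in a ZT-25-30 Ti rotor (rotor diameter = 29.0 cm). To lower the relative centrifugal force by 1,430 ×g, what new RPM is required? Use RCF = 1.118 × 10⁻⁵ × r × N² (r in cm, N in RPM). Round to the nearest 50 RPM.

N₂ ≈ 4500 RPM

r = 29.0 / 2 = 14.5 cm
Current RCF = 1.118 × 10⁻⁵ × 14.5 × (5410)² = 1.118 × 10⁻⁵ × 14.5 × 29,268,100 ≈ 4,744.7 × g
Target RCF = 4,744.7 − 1,430 = 3,314.7 × g
N² = 3,314.7 / (16.211 × 10⁻⁵) = 20,447,227
N ≈ √20,447,227 ≈ 4,521.9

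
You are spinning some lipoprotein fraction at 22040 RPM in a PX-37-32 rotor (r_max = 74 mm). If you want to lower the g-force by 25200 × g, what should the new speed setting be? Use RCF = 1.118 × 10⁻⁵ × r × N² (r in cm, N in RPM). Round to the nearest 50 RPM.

≈ 13450 RPM

r = 74 mm = 7.4 cm
Current RCF = 1.118 × 10⁻⁵ × 7.4 × (22040)² = 1.118 × 10⁻⁵ × 7.4 × 485,761,600 ≈ 40,188 × g
Target RCF = 40,188 − 25,200 = 14,988 × g
N² = 14,988 / (8.2732 × 10⁻⁵) = 181,163,274
N ≈ √181,163,274 ≈ 13,459.7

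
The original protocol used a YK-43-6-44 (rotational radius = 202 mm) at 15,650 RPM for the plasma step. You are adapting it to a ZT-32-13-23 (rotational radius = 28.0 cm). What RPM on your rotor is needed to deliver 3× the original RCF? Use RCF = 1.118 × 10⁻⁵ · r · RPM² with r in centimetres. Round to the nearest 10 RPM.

Original rotor: r = 202 mm = 20.2 cm
RCF = 1.118 × 10⁻⁵ × r × N²
RCF_original = 1.118 × 10⁻⁵ × 20.2 × (15650)² = 1.118 × 10⁻⁵ × 20.2 × 244,922,500 ≈ 55,312.3 × g
Target RCF = 3 × 55,312.3 ≈ 165,936.9 × g
165,936.9 = 1.118 × 10⁻⁵ × 28 × N²
N² = 165,936.9 / (31.304 × 10⁻⁵) = 530,082,098
N ≈ √530,082,098 ≈ 23,023.5

23020 RPM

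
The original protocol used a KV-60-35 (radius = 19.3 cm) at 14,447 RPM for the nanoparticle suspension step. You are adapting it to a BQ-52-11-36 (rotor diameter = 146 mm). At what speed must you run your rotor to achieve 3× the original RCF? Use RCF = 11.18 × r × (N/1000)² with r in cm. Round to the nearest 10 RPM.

40690 RPM

RCF = 11.18 × r × (N/1000)²
RCF_original = 11.18 × 19.3 × (14.447)² = 11.18 × 19.3 × 208.715809 ≈ 45,035.4 × g
Target RCF = 3 × 45,035.4 ≈ 135,106.2 × g
Your rotor: r = 146 mm / 2 = 73 mm = 7.3 cm
135,106.2 = 11.18 × 7.3 × (N/1000)²
(N/1000)² = 135,106.2 / 81.614 = 1655.429
N = 1000 × √1655.429 ≈ 40,687.0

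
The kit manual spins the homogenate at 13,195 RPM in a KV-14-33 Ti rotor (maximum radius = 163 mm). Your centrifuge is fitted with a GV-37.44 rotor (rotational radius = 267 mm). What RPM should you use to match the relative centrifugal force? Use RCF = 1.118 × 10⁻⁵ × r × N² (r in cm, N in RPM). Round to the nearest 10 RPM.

10310 RPM

Original rotor: r = 163 mm = 16.3 cm
RCF_original = 1.118 × 10⁻⁵ × 16.3 × (13195)² = 1.118 × 10⁻⁵ × 16.3 × 174,108,025 ≈ 31,728.4 × g
Your rotor: r = 267 mm = 26.7 cm
31,728.4 = 1.118 × 10⁻⁵ × 26.7 × N²
N² = 31,728.4 / (29.8506 × 10⁻⁵) = 106,290,661
N ≈ √106,290,661 ≈ 10,309.7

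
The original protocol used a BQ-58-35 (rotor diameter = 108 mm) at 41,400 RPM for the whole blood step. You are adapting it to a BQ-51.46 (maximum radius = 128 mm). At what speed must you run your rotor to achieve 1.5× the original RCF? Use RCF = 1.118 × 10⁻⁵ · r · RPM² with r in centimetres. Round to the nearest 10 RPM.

32930 RPM

Original rotor: r = 108 mm / 2 = 54 mm = 5.4 cm
RCF = 1.118 × 10⁻⁵ × r × N²
RCF_original = 1.118 × 10⁻⁵ × 5.4 × (41400)² = 1.118 × 10⁻⁵ × 5.4 × 1,713,960,000 ≈ 103,475.2 × g
Target RCF = 1.5 × 103,475.2 ≈ 155,212.8 × g
Your rotor: r = 128 mm = 12.8 cm
155,212.8 = 1.118 × 10⁻⁵ × 12.8 × N²
N² = 155,212.8 / (14.3104 × 10⁻⁵) = 1,084,615,385
N ≈ √1,084,615,385 ≈ 32,933.5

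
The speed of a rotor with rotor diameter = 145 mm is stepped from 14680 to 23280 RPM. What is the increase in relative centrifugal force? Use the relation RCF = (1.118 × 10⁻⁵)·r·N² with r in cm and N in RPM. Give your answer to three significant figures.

r = 145 mm / 2 = 72.5 mm = 7.25 cm
RCF₁ = 1.118 × 10⁻⁵ × 7.25 × (14680)² = 1.118 × 10⁻⁵ × 7.25 × 215,502,400 ≈ 17,467.5 × g
RCF₂ = 1.118 × 10⁻⁵ × 7.25 × (23280)² = 1.118 × 10⁻⁵ × 7.25 × 541,958,400 ≈ 43,928.4 × g
Increase = 43,928.4 − 17,467.5 = 26,460.9

≈ 26500 ×g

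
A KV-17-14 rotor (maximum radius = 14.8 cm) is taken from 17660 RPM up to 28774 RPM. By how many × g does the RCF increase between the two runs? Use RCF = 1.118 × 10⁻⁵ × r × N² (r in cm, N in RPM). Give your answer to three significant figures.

≈ 85400 × g

RCF₁ = 1.118 × 10⁻⁵ × 14.8 × (17660)² = 1.118 × 10⁻⁵ × 14.8 × 311,875,600 ≈ 51,604.2 × g
RCF₂ = 1.118 × 10⁻⁵ × 14.8 × (28774)² = 1.118 × 10⁻⁵ × 14.8 × 827,943,076 ≈ 136,994.8 × g
Increase = 136,994.8 − 51,604.2 = 85,390.6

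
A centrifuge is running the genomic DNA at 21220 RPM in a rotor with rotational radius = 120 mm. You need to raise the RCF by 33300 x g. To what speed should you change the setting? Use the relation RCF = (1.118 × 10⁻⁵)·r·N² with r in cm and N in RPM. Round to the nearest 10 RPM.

N₂ ≈ 26430 RPM

r = 120 mm = 12.0 cm
Current RCF = 1.118 × 10⁻⁵ × 12 × (21220)² = 1.118 × 10⁻⁵ × 12 × 450,288,400 ≈ 60,410.7 × g
Target RCF = 60,410.7 + 33,300 = 93,710.7 × g
N² = 93,710.7 / (13.416 × 10⁻⁵) = 698,499,553
N ≈ √698,499,553 ≈ 26,429.1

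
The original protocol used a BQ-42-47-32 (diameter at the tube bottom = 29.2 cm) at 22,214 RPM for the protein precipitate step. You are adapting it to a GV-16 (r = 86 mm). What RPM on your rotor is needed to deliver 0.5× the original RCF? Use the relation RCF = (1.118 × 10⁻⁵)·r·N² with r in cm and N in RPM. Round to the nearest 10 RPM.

20470 RPM

Original rotor: r = 29.2 / 2 = 14.6 cm
RCF_original = 1.118 × 10⁻⁵ × 14.6 × (22214)² = 1.118 × 10⁻⁵ × 14.6 × 493,461,796 ≈ 80,546.8 × g
Target RCF = 0.5 × 80,546.8 ≈ 40,273.4 × g
Your rotor: r = 86 mm = 8.6 cm
40,273.4 = 1.118 × 10⁻⁵ × 8.6 × N²
N² = 40,273.4 / (9.6148 × 10⁻⁵) = 418,868,827
N ≈ √418,868,827 ≈ 20,466.3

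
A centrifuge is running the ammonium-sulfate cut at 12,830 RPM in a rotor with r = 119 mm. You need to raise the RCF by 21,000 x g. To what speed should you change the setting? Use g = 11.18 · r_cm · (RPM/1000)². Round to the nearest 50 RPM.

N₂ ≈ 17950 RPM

r = 119 mm = 11.9 cm
Current RCF = 11.18 × 11.9 × (12.83)² = 11.18 × 11.9 × 164.6089 ≈ 21,899.9 × g
Target RCF = 21,899.9 + 21,000 = 42,899.9 × g
(N/1000)² = 42,899.9 / 133.042 = 322.4538
N = 1000 × √322.4538 ≈ 17,957.0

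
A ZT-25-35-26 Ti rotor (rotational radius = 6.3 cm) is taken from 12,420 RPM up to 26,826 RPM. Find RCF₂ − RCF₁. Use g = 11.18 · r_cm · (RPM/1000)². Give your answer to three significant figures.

RCF₁ = 11.18 × 6.3 × (12.42)² = 11.18 × 6.3 × 154.2564 ≈ 10,864.9 × g
RCF₂ = 11.18 × 6.3 × (26.826)² = 11.18 × 6.3 × 719.634276 ≈ 50,686.7 × g
Increase = 50,686.7 − 10,864.9 = 39,821.8

39800 ×g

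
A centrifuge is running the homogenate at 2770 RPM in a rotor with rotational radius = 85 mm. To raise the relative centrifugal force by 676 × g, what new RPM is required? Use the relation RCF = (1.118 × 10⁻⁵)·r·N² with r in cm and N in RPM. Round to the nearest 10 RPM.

3850 RPM

r = 85 mm = 8.5 cm
Current RCF = 1.118 × 10⁻⁵ × 8.5 × (2770)² = 1.118 × 10⁻⁵ × 8.5 × 7,672,900 ≈ 729.2 × g
Target RCF = 729.2 + 676 = 1,405.2 × g
N² = 1,405.2 / (9.503 × 10⁻⁵) = 14,786,909
N ≈ √14,786,909 ≈ 3,845.4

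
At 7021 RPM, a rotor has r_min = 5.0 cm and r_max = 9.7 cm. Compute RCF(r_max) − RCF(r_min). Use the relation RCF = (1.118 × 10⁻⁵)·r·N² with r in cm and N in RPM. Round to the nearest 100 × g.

≈ 2600 x g

RCF_max = 1.118 × 10⁻⁵ × 9.7 × (7021)² = 1.118 × 10⁻⁵ × 9.7 × 49,294,441 ≈ 5,345.8 × g
RCF_min = 1.118 × 10⁻⁵ × 5 × (7021)² = 1.118 × 10⁻⁵ × 5 × 49,294,441 ≈ 2,755.6 × g
ΔRCF = 5,345.8 − 2,755.6 = 2,590.2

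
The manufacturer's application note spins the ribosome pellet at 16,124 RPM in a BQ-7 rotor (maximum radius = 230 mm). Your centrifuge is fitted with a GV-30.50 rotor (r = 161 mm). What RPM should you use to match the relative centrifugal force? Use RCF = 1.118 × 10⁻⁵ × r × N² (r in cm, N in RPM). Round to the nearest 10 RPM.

Original rotor: r = 230 mm = 23.0 cm
RCF = 1.118 × 10⁻⁵ × r × N²
RCF_original = 1.118 × 10⁻⁵ × 23 × (16124)² = 1.118 × 10⁻⁵ × 23 × 259,983,376 ≈ 66,852.1 × g
Your rotor: r = 161 mm = 16.1 cm
66,852.1 = 1.118 × 10⁻⁵ × 16.1 × N²
N² = 66,852.1 / (17.9998 × 10⁻⁵) = 371,404,682
N ≈ √371,404,682 ≈ 19,271.9

≈ 19270 RPM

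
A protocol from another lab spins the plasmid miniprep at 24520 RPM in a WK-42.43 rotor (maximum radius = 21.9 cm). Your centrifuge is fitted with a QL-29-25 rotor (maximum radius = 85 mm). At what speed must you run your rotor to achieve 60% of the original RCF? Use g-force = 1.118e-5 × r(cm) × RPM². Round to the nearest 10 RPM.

≈ 30490 RPM

RCF_original = 1.118 × 10⁻⁵ × 21.9 × (24520)² = 1.118 × 10⁻⁵ × 21.9 × 601,230,400 ≈ 147,206.5 × g
Target RCF = 0.6 × 147,206.5 ≈ 88,323.9 × g
Your rotor: r = 85 mm = 8.5 cm
88,323.9 = 1.118 × 10⁻⁵ × 8.5 × N²
N² = 88,323.9 / (9.503 × 10⁻⁵) = 929,431,758
N ≈ √929,431,758 ≈ 30,486.6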